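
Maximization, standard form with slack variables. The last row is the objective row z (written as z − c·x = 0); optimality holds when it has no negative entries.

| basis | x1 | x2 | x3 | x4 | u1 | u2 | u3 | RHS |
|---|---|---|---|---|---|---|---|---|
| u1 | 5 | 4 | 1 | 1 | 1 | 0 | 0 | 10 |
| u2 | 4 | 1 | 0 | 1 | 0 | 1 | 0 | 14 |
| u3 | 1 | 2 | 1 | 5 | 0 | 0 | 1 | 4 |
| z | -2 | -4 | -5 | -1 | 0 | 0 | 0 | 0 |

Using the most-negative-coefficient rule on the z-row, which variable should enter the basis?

Negative z-row entries: x1: -2, x2: -4, x3: -5, x4: -1.
The most negative is -5 in column x3, so x3 enters.

x3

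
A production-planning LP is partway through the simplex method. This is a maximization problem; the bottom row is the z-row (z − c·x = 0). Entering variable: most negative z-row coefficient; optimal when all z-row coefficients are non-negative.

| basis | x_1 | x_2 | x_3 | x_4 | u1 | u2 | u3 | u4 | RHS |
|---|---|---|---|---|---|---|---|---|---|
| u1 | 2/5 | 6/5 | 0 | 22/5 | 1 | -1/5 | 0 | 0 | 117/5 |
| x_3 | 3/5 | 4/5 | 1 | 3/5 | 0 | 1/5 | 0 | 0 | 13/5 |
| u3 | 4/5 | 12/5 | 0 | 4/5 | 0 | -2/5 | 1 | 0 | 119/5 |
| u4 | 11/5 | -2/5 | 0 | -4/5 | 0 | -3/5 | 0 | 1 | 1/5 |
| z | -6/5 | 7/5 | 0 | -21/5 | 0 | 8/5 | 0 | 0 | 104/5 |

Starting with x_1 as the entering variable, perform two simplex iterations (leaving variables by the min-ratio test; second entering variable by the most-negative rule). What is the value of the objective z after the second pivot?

Ratio test on column x_1 — row 1: (117/5)/(2/5) = 117/2; row 2: (13/5)/(3/5) = 13/3; row 3: (119/5)/(4/5) = 119/4; row 4: (1/5)/(11/5) = 1/11. Minimum is 1/11 at row 4 (u4 leaves); pivot element 11/5.
Pivot on row 4; the z-row RHS becomes 104/5 − (-6/5)·(1/11) = 230/11.
Next entering variable (most negative z-row entry -51/11): x_4.
Ratio test on column x_4 — row 1: (257/11)/(50/11) = 257/50; row 2: (28/11)/(9/11) = 28/9; row 3: (261/11)/(12/11) = 87/4; row 4: entry -4/11 ≤ 0. Minimum is 28/9 at row 2 (x_3 leaves); pivot element 9/11.
After the second pivot the z-row RHS is 230/11 − (-51/11)·(28/9) = 106/3.

106/3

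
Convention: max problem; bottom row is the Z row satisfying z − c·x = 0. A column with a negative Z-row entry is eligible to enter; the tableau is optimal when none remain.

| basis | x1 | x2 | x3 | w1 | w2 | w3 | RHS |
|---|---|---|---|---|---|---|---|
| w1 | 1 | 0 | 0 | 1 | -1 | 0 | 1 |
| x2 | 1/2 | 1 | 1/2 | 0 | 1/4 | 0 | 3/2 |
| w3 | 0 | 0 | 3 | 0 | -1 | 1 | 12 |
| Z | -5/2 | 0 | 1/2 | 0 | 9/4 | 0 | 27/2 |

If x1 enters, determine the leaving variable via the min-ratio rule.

Column x1 entries and ratios — w1: 1/1 = 1; x2: (3/2)/(1/2) = 3; w3: 0 ≤ 0, skip.
Smallest ratio is 1 in the row of w1, so w1 leaves.

w1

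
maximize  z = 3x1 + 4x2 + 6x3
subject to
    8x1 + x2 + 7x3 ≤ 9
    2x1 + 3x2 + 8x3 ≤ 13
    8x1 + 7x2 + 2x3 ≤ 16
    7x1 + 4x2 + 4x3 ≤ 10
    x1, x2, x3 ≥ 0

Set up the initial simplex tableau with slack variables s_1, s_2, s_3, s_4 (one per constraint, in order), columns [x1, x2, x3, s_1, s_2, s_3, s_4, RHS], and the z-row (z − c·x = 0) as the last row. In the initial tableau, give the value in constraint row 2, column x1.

Constraint 2 has coefficient 2 on x1.

2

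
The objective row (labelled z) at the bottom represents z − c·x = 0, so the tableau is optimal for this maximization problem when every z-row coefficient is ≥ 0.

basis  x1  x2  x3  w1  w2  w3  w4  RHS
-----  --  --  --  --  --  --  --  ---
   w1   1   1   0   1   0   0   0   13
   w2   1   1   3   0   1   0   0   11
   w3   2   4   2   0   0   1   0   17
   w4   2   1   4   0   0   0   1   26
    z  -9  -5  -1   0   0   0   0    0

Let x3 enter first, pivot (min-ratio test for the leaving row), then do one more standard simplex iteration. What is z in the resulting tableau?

133/2

Ratio test on column x3 — row 1: entry 0 ≤ 0; row 2: 11/3 = 11/3; row 3: 17/2 = 17/2; row 4: 26/4 = 13/2. Minimum is 11/3 at row 2 (w2 leaves); pivot element 3.
Pivot on row 2; the z-row RHS becomes 0 − (-1)·(11/3) = 11/3.
Next entering variable (most negative z-row entry -26/3): x1.
Ratio test on column x1 — row 1: 13/1 = 13; row 2: (11/3)/(1/3) = 11; row 3: (29/3)/(4/3) = 29/4; row 4: (34/3)/(2/3) = 17. Minimum is 29/4 at row 3 (w3 leaves); pivot element 4/3.
After the second pivot the z-row RHS is 11/3 − (-26/3)·(29/4) = 133/2.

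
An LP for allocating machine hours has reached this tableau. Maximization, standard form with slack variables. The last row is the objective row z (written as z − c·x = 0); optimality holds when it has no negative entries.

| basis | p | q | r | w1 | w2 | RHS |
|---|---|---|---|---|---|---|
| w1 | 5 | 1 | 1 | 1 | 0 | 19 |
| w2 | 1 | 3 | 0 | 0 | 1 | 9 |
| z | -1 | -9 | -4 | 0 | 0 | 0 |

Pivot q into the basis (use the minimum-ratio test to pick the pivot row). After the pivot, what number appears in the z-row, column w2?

3

Ratio test on column q — row 1: 19/1 = 19; row 2: 9/3 = 3. Minimum is 3 at row 2 (w2 leaves); pivot element 3.
Divide row 2 by 3; eliminate column q from the other rows.
z-row update in column w2: 0 − (-9)·(1/3) = 3.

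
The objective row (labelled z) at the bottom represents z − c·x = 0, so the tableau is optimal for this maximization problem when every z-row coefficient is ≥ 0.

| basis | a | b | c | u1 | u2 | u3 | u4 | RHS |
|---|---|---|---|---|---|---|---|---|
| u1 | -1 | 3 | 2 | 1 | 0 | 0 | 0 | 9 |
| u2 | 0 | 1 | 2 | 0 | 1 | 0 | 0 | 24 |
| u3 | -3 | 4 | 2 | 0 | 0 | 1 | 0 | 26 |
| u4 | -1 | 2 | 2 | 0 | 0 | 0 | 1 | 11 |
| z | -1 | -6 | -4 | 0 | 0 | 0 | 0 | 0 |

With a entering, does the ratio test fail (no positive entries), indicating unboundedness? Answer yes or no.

yes

Every constraint-row entry in column a is ≤ 0, so increasing a is unbounded.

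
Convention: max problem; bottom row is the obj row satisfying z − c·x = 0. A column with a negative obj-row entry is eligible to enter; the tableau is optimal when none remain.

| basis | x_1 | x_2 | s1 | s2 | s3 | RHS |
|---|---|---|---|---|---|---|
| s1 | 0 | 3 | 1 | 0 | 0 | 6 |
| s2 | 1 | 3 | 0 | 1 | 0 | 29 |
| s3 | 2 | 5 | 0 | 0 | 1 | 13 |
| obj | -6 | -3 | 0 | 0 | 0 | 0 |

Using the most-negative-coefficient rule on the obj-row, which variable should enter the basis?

x_1

Negative obj-row entries: x_1: -6, x_2: -3.
The most negative is -6 in column x_1, so x_1 enters.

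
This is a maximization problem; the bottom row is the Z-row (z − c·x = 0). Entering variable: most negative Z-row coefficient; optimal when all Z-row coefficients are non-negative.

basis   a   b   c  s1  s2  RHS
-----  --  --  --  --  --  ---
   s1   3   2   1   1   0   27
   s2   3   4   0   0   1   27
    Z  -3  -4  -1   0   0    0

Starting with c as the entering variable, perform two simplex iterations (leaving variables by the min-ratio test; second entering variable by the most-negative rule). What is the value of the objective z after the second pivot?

81/2

Ratio test on column c — row 1: 27/1 = 27; row 2: entry 0 ≤ 0. Minimum is 27 at row 1 (s1 leaves); pivot element 1.
Pivot on row 1; the Z-row RHS becomes 0 − (-1)·27 = 27.
Next entering variable (most negative Z-row entry -2): b.
Ratio test on column b — row 1: 27/2 = 27/2; row 2: 27/4 = 27/4. Minimum is 27/4 at row 2 (s2 leaves); pivot element 4.
After the second pivot the Z-row RHS is 27 − (-2)·(27/4) = 81/2.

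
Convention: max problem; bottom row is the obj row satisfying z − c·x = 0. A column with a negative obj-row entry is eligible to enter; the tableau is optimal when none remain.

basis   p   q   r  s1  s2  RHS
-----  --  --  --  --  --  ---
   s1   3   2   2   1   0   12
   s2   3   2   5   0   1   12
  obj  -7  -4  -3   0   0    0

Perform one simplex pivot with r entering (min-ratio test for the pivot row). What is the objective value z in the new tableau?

Ratio test on column r — row 1: 12/2 = 6; row 2: 12/5 = 12/5. Minimum is 12/5 at row 2 (s2 leaves); pivot element 5.
Pivot on row 2; the obj-row RHS becomes 0 − (-3)·(12/5) = 36/5.

36/5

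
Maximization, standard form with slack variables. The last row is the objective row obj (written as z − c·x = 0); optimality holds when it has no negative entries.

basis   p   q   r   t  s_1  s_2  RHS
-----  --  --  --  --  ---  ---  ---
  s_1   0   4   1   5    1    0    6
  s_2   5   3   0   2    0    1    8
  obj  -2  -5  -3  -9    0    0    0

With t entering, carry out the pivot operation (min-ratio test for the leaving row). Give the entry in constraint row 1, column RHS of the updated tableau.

Ratio test on column t — row 1: 6/5 = 6/5; row 2: 8/2 = 4. Minimum is 6/5 at row 1 (s_1 leaves); pivot element 5.
Divide row 1 by 5; eliminate column t from the other rows.
In the new row 1, the RHS entry is the old entry divided by the pivot: 6/5 = 6/5.

6/5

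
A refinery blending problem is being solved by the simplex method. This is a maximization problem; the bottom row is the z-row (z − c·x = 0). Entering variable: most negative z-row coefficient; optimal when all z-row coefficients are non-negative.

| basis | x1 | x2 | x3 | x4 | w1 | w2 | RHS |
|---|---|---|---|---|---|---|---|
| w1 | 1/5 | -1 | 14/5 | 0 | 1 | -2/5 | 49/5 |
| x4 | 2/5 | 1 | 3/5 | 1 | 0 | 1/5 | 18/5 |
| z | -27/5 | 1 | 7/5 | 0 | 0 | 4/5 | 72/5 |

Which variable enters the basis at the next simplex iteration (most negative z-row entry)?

Negative z-row entries: x1: -27/5.
The most negative is -27/5 in column x1, so x1 enters.

x1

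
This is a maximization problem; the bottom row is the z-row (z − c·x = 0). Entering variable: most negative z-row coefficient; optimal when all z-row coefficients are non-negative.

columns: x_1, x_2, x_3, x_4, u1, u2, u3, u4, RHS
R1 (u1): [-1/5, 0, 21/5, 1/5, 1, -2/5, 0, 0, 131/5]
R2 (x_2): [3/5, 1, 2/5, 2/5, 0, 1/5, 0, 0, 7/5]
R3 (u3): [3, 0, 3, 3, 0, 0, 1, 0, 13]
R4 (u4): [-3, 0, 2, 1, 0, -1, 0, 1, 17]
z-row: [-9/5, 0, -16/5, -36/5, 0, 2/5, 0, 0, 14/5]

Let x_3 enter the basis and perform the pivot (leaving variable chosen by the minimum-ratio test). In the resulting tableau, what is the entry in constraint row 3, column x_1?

-3/2

Ratio test on column x_3 — row 1: (131/5)/(21/5) = 131/21; row 2: (7/5)/(2/5) = 7/2; row 3: 13/3 = 13/3; row 4: 17/2 = 17/2. Minimum is 7/2 at row 2 (x_2 leaves); pivot element 2/5.
Divide row 2 by 2/5; eliminate column x_3 from the other rows.
Row 3 update in column x_1: 3 − 3·(3/2) = -3/2.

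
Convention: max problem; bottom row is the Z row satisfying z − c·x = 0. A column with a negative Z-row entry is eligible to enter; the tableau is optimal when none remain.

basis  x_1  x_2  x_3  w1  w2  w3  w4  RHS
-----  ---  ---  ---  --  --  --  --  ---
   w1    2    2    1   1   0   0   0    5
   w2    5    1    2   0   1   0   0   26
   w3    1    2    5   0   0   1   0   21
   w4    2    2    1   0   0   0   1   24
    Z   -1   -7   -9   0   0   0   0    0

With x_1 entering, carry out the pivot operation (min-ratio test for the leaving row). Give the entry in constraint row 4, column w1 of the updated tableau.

Ratio test on column x_1 — row 1: 5/2 = 5/2; row 2: 26/5 = 26/5; row 3: 21/1 = 21; row 4: 24/2 = 12. Minimum is 5/2 at row 1 (w1 leaves); pivot element 2.
Divide row 1 by 2; eliminate column x_1 from the other rows.
Row 4 update in column w1: 0 − 2·(1/2) = -1.

-1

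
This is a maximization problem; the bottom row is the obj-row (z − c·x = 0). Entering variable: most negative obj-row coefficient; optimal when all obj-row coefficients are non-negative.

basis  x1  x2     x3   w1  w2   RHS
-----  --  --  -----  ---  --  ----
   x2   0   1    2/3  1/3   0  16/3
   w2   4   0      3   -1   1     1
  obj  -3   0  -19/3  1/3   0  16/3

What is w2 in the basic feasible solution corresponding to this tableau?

w2 is basic (row 2); its value is the RHS of that row, 1.

1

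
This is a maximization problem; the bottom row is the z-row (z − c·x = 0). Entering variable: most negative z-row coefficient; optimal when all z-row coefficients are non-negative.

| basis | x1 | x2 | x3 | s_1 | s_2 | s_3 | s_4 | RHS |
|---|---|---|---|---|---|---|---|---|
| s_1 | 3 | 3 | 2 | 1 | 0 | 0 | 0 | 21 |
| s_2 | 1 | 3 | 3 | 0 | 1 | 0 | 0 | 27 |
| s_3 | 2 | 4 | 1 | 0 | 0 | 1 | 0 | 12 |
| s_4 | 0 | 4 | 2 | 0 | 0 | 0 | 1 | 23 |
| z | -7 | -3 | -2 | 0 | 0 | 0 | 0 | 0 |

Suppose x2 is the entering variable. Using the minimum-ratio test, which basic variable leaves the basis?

s_3

Column x2 entries and ratios — s_1: 21/3 = 7; s_2: 27/3 = 9; s_3: 12/4 = 3; s_4: 23/4 = 23/4.
Smallest ratio is 3 in the row of s_3, so s_3 leaves.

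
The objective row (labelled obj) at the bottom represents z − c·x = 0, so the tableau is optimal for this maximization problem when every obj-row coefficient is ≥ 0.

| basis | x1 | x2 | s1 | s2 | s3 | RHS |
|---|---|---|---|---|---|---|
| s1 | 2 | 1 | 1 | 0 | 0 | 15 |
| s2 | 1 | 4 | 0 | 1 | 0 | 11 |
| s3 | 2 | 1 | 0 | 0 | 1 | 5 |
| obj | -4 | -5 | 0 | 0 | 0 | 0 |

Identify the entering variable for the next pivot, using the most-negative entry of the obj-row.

Negative obj-row entries: x1: -4, x2: -5.
The most negative is -5 in column x2, so x2 enters.

x2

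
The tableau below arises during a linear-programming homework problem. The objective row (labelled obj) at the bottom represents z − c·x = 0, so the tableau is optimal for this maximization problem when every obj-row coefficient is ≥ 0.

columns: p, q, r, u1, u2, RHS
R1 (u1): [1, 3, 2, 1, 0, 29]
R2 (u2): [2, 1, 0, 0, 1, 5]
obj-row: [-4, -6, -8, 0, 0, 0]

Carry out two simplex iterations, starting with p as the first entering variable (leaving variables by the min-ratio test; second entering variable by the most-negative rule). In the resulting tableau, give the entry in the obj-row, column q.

Ratio test on column p — row 1: 29/1 = 29; row 2: 5/2 = 5/2. Minimum is 5/2 at row 2 (u2 leaves); pivot element 2.
Divide row 2 by 2; eliminate column p from the other rows.
Second iteration: most negative obj-row entry is -8 in column r, so r enters.
Ratio test on column r — row 1: (53/2)/2 = 53/4; row 2: entry 0 ≤ 0. Minimum is 53/4 at row 1 (u1 leaves); pivot element 2.
Divide row 1 by 2; eliminate column r from the other rows.
After both pivots, the entry at the obj-row, column q is 6.

6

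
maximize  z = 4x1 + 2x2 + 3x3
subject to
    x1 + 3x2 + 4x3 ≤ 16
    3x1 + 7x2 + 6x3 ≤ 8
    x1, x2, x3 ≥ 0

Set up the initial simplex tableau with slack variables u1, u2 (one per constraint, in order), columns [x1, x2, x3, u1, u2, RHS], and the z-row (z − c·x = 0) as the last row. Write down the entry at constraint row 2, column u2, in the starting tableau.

Slack u2 belongs to constraint 2; its column is the unit vector e_2, so the entry in row 2 is 1.

1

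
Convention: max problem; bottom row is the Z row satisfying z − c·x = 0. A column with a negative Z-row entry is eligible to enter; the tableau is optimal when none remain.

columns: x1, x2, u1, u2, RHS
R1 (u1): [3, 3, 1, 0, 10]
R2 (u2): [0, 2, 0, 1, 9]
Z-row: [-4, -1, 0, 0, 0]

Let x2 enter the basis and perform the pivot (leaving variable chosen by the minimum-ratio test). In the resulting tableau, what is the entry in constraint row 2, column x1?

Ratio test on column x2 — row 1: 10/3 = 10/3; row 2: 9/2 = 9/2. Minimum is 10/3 at row 1 (u1 leaves); pivot element 3.
Divide row 1 by 3; eliminate column x2 from the other rows.
Row 2 update in column x1: 0 − 2·1 = -2.

-2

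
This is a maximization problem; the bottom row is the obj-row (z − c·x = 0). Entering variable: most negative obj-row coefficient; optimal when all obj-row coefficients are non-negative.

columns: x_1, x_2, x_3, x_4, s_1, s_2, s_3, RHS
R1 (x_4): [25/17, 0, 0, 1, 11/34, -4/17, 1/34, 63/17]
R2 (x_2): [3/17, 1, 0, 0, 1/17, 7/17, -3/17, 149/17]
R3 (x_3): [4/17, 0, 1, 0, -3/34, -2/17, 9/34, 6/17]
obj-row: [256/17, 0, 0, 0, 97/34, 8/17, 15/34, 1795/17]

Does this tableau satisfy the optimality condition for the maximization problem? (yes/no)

yes

Every obj-row coefficient is ≥ 0, so the tableau is optimal.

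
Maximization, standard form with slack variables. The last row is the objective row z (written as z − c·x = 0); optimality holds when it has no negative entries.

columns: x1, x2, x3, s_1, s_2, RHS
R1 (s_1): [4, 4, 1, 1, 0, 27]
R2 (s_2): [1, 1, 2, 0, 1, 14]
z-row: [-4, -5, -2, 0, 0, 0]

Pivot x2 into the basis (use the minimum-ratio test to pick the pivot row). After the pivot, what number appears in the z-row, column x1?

1

Ratio test on column x2 — row 1: 27/4 = 27/4; row 2: 14/1 = 14. Minimum is 27/4 at row 1 (s_1 leaves); pivot element 4.
Divide row 1 by 4; eliminate column x2 from the other rows.
z-row update in column x1: -4 − (-5)·1 = 1.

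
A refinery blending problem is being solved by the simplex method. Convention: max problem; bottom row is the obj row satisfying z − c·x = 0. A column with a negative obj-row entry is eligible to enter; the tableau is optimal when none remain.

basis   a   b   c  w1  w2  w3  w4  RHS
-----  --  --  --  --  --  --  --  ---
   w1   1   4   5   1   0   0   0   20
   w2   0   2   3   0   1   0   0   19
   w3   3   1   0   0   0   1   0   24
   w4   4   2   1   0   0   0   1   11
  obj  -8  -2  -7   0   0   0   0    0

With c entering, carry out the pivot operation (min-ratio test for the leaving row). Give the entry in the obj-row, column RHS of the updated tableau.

Ratio test on column c — row 1: 20/5 = 4; row 2: 19/3 = 19/3; row 3: entry 0 ≤ 0; row 4: 11/1 = 11. Minimum is 4 at row 1 (w1 leaves); pivot element 5.
Divide row 1 by 5; eliminate column c from the other rows.
obj-row update in column RHS: 0 − (-7)·4 = 28.

28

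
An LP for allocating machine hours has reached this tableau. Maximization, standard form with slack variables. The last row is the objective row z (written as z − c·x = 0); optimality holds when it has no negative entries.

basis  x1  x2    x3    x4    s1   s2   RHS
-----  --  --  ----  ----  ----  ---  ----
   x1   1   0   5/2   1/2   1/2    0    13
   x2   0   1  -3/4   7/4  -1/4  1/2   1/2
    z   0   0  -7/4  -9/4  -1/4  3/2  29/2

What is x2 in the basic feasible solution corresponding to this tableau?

1/2

x2 is basic (row 2); its value is the RHS of that row, 1/2.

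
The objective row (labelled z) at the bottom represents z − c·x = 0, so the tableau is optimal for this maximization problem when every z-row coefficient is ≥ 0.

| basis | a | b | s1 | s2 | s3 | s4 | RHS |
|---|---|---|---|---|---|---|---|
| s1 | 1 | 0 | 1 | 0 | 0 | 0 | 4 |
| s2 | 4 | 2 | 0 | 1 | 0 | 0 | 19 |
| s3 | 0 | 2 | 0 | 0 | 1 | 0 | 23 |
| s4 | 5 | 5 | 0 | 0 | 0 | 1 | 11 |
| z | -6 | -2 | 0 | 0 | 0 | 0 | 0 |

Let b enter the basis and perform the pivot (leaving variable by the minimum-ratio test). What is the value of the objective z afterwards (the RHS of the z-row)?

22/5

Ratio test on column b — row 1: entry 0 ≤ 0; row 2: 19/2 = 19/2; row 3: 23/2 = 23/2; row 4: 11/5 = 11/5. Minimum is 11/5 at row 4 (s4 leaves); pivot element 5.
Pivot on row 4; the z-row RHS becomes 0 − (-2)·(11/5) = 22/5.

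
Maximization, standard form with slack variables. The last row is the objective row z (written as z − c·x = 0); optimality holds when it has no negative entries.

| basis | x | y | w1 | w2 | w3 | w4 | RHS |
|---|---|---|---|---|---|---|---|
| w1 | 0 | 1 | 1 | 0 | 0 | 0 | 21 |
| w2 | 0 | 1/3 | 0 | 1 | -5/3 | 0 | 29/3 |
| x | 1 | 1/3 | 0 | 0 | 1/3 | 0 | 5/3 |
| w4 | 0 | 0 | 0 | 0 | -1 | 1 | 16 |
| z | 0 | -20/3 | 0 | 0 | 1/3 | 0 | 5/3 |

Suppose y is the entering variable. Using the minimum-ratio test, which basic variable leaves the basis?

x

Column y entries and ratios — w1: 21/1 = 21; w2: (29/3)/(1/3) = 29; x: (5/3)/(1/3) = 5; w4: 0 ≤ 0, skip.
Smallest ratio is 5 in the row of x, so x leaves.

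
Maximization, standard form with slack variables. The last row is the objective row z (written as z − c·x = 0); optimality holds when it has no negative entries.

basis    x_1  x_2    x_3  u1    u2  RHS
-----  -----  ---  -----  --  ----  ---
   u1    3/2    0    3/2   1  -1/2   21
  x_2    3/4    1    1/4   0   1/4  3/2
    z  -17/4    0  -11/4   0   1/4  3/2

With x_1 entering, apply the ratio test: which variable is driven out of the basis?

x_2

Column x_1 entries and ratios — u1: 21/(3/2) = 14; x_2: (3/2)/(3/4) = 2.
Smallest ratio is 2 in the row of x_2, so x_2 leaves.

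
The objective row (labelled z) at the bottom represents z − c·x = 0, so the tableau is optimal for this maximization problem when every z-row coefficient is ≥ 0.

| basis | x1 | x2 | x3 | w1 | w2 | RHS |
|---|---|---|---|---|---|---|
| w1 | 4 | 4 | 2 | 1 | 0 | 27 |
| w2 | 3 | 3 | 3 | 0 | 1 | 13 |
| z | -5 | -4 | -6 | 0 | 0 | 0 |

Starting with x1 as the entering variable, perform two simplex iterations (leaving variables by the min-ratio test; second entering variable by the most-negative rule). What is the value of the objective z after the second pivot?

Ratio test on column x1 — row 1: 27/4 = 27/4; row 2: 13/3 = 13/3. Minimum is 13/3 at row 2 (w2 leaves); pivot element 3.
Pivot on row 2; the z-row RHS becomes 0 − (-5)·(13/3) = 65/3.
Next entering variable (most negative z-row entry -1): x3.
Ratio test on column x3 — row 1: entry -2 ≤ 0; row 2: (13/3)/1 = 13/3. Minimum is 13/3 at row 2 (x1 leaves); pivot element 1.
After the second pivot the z-row RHS is 65/3 − (-1)·(13/3) = 26.

26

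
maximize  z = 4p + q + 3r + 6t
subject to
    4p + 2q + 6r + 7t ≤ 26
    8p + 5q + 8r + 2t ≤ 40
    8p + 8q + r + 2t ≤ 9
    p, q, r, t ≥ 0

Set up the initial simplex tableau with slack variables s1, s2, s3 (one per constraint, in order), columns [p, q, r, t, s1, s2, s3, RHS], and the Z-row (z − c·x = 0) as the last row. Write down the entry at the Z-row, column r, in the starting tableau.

The Z-row carries the negated objective coefficients: the r entry is -3.

-3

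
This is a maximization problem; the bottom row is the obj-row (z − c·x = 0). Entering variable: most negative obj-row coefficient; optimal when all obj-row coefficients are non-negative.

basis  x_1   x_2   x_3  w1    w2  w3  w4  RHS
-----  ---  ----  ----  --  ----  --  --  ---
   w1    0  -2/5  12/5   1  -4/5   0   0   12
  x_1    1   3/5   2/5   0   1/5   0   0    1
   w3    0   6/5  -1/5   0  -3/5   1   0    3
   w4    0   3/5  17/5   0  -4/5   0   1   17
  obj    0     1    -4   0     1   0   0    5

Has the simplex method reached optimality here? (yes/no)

no

The obj-row has a negative entry -4 in column x_3, so it is not optimal.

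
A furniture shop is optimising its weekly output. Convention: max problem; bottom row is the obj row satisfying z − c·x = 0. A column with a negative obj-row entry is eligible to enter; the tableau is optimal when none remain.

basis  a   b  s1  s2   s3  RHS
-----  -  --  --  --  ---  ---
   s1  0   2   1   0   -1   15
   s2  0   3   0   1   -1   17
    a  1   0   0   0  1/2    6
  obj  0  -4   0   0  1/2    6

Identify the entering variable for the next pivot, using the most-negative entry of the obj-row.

b

Negative obj-row entries: b: -4.
The most negative is -4 in column b, so b enters.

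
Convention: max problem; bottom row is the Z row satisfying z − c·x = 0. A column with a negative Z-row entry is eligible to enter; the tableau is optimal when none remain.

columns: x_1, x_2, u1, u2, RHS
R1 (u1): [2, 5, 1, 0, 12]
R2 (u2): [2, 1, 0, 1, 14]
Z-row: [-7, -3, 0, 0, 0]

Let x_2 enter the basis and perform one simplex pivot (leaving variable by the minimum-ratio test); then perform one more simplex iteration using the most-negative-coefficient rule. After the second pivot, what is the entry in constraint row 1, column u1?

Ratio test on column x_2 — row 1: 12/5 = 12/5; row 2: 14/1 = 14. Minimum is 12/5 at row 1 (u1 leaves); pivot element 5.
Divide row 1 by 5; eliminate column x_2 from the other rows.
Second iteration: most negative Z-row entry is -29/5 in column x_1, so x_1 enters.
Ratio test on column x_1 — row 1: (12/5)/(2/5) = 6; row 2: (58/5)/(8/5) = 29/4. Minimum is 6 at row 1 (x_2 leaves); pivot element 2/5.
Divide row 1 by 2/5; eliminate column x_1 from the other rows.
After both pivots, the entry at constraint row 1, column u1 is 1/2.

1/2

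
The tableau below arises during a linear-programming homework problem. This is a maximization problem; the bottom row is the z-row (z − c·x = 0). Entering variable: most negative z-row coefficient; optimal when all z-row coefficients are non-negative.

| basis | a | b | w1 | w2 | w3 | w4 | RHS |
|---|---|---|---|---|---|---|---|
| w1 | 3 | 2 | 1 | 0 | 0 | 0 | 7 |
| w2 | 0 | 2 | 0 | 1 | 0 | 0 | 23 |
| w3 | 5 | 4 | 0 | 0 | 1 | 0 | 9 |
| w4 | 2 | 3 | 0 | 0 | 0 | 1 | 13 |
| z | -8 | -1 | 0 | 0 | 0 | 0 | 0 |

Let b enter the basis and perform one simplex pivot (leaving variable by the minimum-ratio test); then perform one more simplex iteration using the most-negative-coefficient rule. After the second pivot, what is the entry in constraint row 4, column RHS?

47/5

Ratio test on column b — row 1: 7/2 = 7/2; row 2: 23/2 = 23/2; row 3: 9/4 = 9/4; row 4: 13/3 = 13/3. Minimum is 9/4 at row 3 (w3 leaves); pivot element 4.
Divide row 3 by 4; eliminate column b from the other rows.
Second iteration: most negative z-row entry is -27/4 in column a, so a enters.
Ratio test on column a — row 1: (5/2)/(1/2) = 5; row 2: entry -5/2 ≤ 0; row 3: (9/4)/(5/4) = 9/5; row 4: entry -7/4 ≤ 0. Minimum is 9/5 at row 3 (b leaves); pivot element 5/4.
Divide row 3 by 5/4; eliminate column a from the other rows.
After both pivots, the entry at constraint row 4, column RHS is 47/5.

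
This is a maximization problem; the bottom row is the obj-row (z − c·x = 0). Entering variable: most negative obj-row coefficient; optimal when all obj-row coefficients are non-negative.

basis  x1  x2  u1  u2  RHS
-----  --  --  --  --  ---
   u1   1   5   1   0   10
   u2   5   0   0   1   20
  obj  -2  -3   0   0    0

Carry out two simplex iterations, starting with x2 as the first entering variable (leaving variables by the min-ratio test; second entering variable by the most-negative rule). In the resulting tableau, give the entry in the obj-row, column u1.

Ratio test on column x2 — row 1: 10/5 = 2; row 2: entry 0 ≤ 0. Minimum is 2 at row 1 (u1 leaves); pivot element 5.
Divide row 1 by 5; eliminate column x2 from the other rows.
Second iteration: most negative obj-row entry is -7/5 in column x1, so x1 enters.
Ratio test on column x1 — row 1: 2/(1/5) = 10; row 2: 20/5 = 4. Minimum is 4 at row 2 (u2 leaves); pivot element 5.
Divide row 2 by 5; eliminate column x1 from the other rows.
After both pivots, the entry at the obj-row, column u1 is 3/5.

3/5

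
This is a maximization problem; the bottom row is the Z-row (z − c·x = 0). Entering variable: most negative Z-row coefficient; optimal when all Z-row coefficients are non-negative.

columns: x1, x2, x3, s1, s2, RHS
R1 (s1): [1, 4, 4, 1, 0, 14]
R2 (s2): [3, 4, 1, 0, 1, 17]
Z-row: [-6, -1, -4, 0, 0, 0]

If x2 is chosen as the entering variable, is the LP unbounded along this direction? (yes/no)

no

Column x2 has positive entries in row(s) 1, 2, so the ratio test bounds it — not unbounded.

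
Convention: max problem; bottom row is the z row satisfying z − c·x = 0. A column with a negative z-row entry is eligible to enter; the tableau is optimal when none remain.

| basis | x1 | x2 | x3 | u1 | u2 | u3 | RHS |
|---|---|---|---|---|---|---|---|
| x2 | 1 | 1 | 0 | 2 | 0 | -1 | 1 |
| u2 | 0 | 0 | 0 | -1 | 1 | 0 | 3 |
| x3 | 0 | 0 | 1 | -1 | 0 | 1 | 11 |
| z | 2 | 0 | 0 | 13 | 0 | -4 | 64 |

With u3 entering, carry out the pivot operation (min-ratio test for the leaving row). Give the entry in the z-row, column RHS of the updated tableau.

108

Ratio test on column u3 — row 1: entry -1 ≤ 0; row 2: entry 0 ≤ 0; row 3: 11/1 = 11. Minimum is 11 at row 3 (x3 leaves); pivot element 1.
Divide row 3 by 1; eliminate column u3 from the other rows.
z-row update in column RHS: 64 − (-4)·11 = 108.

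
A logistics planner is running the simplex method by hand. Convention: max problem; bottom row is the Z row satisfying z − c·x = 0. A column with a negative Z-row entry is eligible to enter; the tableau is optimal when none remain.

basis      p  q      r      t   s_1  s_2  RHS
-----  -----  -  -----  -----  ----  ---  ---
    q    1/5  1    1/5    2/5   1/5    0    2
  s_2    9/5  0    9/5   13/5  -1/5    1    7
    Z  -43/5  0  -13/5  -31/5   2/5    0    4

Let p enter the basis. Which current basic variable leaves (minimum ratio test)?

s_2

Column p entries and ratios — q: 2/(1/5) = 10; s_2: 7/(9/5) = 35/9.
Smallest ratio is 35/9 in the row of s_2, so s_2 leaves.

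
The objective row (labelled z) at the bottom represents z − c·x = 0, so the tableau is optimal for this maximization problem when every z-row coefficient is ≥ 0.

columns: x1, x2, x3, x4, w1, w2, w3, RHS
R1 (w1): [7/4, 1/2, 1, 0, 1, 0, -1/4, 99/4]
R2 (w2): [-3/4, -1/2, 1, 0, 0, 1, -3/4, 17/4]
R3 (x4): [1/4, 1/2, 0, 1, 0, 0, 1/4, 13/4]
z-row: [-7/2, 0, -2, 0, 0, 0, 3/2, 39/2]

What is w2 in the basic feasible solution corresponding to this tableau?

w2 is basic (row 2); its value is the RHS of that row, 17/4.

17/4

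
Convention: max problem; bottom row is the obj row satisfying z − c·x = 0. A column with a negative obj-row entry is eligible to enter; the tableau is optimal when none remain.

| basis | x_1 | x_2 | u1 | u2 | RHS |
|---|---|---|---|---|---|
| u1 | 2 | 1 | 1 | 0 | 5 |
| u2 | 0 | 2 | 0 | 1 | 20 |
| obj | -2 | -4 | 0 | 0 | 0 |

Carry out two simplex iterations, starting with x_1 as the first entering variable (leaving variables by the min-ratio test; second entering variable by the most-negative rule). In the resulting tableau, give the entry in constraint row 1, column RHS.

Ratio test on column x_1 — row 1: 5/2 = 5/2; row 2: entry 0 ≤ 0. Minimum is 5/2 at row 1 (u1 leaves); pivot element 2.
Divide row 1 by 2; eliminate column x_1 from the other rows.
Second iteration: most negative obj-row entry is -3 in column x_2, so x_2 enters.
Ratio test on column x_2 — row 1: (5/2)/(1/2) = 5; row 2: 20/2 = 10. Minimum is 5 at row 1 (x_1 leaves); pivot element 1/2.
Divide row 1 by 1/2; eliminate column x_2 from the other rows.
After both pivots, the entry at constraint row 1, column RHS is 5.

5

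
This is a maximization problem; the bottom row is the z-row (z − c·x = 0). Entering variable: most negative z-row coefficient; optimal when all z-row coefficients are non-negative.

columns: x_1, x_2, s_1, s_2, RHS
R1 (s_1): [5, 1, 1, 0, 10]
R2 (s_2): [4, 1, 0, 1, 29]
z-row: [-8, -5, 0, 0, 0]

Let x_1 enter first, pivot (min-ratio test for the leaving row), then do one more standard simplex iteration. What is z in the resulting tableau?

50

Ratio test on column x_1 — row 1: 10/5 = 2; row 2: 29/4 = 29/4. Minimum is 2 at row 1 (s_1 leaves); pivot element 5.
Pivot on row 1; the z-row RHS becomes 0 − (-8)·2 = 16.
Next entering variable (most negative z-row entry -17/5): x_2.
Ratio test on column x_2 — row 1: 2/(1/5) = 10; row 2: 21/(1/5) = 105. Minimum is 10 at row 1 (x_1 leaves); pivot element 1/5.
After the second pivot the z-row RHS is 16 − (-17/5)·10 = 50.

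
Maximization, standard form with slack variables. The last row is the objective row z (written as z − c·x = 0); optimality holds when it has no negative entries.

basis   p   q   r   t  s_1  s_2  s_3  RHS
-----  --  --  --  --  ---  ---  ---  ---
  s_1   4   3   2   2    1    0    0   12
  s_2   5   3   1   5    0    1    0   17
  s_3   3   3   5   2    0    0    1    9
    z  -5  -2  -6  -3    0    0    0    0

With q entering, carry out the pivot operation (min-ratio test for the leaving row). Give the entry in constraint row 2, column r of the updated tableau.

-4

Ratio test on column q — row 1: 12/3 = 4; row 2: 17/3 = 17/3; row 3: 9/3 = 3. Minimum is 3 at row 3 (s_3 leaves); pivot element 3.
Divide row 3 by 3; eliminate column q from the other rows.
Row 2 update in column r: 1 − 3·(5/3) = -4.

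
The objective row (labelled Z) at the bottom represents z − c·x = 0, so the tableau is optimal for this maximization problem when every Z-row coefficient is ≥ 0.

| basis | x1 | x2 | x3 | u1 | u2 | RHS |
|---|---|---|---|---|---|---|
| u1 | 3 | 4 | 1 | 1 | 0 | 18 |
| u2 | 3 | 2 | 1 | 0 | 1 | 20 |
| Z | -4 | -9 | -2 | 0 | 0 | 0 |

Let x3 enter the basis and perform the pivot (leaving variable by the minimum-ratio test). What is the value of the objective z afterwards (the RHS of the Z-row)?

36

Ratio test on column x3 — row 1: 18/1 = 18; row 2: 20/1 = 20. Minimum is 18 at row 1 (u1 leaves); pivot element 1.
Pivot on row 1; the Z-row RHS becomes 0 − (-2)·18 = 36.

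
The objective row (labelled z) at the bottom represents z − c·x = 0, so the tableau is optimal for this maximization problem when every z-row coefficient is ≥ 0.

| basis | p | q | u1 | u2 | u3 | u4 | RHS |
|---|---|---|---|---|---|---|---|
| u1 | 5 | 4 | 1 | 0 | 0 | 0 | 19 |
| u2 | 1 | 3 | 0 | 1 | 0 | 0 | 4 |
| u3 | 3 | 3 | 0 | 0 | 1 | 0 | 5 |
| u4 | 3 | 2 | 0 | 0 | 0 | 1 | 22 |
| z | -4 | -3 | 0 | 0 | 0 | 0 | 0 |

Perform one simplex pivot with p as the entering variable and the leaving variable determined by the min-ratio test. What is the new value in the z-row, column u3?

Ratio test on column p — row 1: 19/5 = 19/5; row 2: 4/1 = 4; row 3: 5/3 = 5/3; row 4: 22/3 = 22/3. Minimum is 5/3 at row 3 (u3 leaves); pivot element 3.
Divide row 3 by 3; eliminate column p from the other rows.
z-row update in column u3: 0 − (-4)·(1/3) = 4/3.

4/3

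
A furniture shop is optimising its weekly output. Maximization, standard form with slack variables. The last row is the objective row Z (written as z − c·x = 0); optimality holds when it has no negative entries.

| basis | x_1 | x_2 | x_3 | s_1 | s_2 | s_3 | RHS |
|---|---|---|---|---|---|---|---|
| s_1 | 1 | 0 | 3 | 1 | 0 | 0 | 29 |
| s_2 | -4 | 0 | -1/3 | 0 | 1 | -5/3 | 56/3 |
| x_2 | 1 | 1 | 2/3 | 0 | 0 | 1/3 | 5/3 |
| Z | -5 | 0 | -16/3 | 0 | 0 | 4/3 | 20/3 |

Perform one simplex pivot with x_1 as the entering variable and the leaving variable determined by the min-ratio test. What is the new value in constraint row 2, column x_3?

7/3

Ratio test on column x_1 — row 1: 29/1 = 29; row 2: entry -4 ≤ 0; row 3: (5/3)/1 = 5/3. Minimum is 5/3 at row 3 (x_2 leaves); pivot element 1.
Divide row 3 by 1; eliminate column x_1 from the other rows.
Row 2 update in column x_3: -1/3 − (-4)·(2/3) = 7/3.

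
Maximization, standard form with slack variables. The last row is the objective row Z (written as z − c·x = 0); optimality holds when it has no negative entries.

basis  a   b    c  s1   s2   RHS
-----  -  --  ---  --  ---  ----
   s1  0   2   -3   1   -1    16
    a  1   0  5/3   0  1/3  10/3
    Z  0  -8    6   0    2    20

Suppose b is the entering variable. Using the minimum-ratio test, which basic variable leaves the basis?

Column b entries and ratios — s1: 16/2 = 8; a: 0 ≤ 0, skip.
Smallest ratio is 8 in the row of s1, so s1 leaves.

s1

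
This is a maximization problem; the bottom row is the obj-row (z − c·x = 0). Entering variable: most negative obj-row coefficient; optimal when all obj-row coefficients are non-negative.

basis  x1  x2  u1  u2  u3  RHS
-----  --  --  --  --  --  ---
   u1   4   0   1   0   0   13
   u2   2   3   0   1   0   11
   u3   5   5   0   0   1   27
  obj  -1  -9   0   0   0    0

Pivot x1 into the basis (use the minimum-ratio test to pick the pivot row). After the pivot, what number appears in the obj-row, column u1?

1/4

Ratio test on column x1 — row 1: 13/4 = 13/4; row 2: 11/2 = 11/2; row 3: 27/5 = 27/5. Minimum is 13/4 at row 1 (u1 leaves); pivot element 4.
Divide row 1 by 4; eliminate column x1 from the other rows.
obj-row update in column u1: 0 − (-1)·(1/4) = 1/4.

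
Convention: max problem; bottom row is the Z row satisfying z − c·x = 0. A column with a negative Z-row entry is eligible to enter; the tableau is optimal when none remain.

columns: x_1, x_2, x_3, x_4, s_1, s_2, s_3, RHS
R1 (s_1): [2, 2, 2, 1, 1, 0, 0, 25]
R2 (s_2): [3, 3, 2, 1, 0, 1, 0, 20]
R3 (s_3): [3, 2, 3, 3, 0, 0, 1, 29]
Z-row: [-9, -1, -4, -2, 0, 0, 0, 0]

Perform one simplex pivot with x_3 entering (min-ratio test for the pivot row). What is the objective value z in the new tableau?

116/3

Ratio test on column x_3 — row 1: 25/2 = 25/2; row 2: 20/2 = 10; row 3: 29/3 = 29/3. Minimum is 29/3 at row 3 (s_3 leaves); pivot element 3.
Pivot on row 3; the Z-row RHS becomes 0 − (-4)·(29/3) = 116/3.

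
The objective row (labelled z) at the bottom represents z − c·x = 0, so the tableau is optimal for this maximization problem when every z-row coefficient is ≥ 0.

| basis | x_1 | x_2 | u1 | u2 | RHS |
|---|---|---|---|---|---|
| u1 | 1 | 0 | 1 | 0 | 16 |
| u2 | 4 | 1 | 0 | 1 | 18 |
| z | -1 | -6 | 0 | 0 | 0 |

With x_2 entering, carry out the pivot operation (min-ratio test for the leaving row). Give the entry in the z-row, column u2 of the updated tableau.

Ratio test on column x_2 — row 1: entry 0 ≤ 0; row 2: 18/1 = 18. Minimum is 18 at row 2 (u2 leaves); pivot element 1.
Divide row 2 by 1; eliminate column x_2 from the other rows.
z-row update in column u2: 0 − (-6)·1 = 6.

6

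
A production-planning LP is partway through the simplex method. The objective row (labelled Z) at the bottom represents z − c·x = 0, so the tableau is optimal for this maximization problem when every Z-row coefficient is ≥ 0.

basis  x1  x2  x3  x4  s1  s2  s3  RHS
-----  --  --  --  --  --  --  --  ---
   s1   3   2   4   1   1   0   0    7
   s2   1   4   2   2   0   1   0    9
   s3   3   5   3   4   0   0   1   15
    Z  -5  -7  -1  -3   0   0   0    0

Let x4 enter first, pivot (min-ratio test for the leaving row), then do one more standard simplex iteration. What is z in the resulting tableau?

Ratio test on column x4 — row 1: 7/1 = 7; row 2: 9/2 = 9/2; row 3: 15/4 = 15/4. Minimum is 15/4 at row 3 (s3 leaves); pivot element 4.
Pivot on row 3; the Z-row RHS becomes 0 − (-3)·(15/4) = 45/4.
Next entering variable (most negative Z-row entry -13/4): x2.
Ratio test on column x2 — row 1: (13/4)/(3/4) = 13/3; row 2: (3/2)/(3/2) = 1; row 3: (15/4)/(5/4) = 3. Minimum is 1 at row 2 (s2 leaves); pivot element 3/2.
After the second pivot the Z-row RHS is 45/4 − (-13/4)·1 = 29/2.

29/2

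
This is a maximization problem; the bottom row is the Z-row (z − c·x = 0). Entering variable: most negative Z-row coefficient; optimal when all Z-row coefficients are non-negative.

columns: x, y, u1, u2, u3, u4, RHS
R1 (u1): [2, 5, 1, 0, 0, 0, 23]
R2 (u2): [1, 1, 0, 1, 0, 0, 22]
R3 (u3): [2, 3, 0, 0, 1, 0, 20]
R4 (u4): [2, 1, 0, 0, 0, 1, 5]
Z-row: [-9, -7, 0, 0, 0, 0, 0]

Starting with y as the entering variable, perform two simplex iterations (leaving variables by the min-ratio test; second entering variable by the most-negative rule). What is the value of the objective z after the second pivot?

135/4

Ratio test on column y — row 1: 23/5 = 23/5; row 2: 22/1 = 22; row 3: 20/3 = 20/3; row 4: 5/1 = 5. Minimum is 23/5 at row 1 (u1 leaves); pivot element 5.
Pivot on row 1; the Z-row RHS becomes 0 − (-7)·(23/5) = 161/5.
Next entering variable (most negative Z-row entry -31/5): x.
Ratio test on column x — row 1: (23/5)/(2/5) = 23/2; row 2: (87/5)/(3/5) = 29; row 3: (31/5)/(4/5) = 31/4; row 4: (2/5)/(8/5) = 1/4. Minimum is 1/4 at row 4 (u4 leaves); pivot element 8/5.
After the second pivot the Z-row RHS is 161/5 − (-31/5)·(1/4) = 135/4.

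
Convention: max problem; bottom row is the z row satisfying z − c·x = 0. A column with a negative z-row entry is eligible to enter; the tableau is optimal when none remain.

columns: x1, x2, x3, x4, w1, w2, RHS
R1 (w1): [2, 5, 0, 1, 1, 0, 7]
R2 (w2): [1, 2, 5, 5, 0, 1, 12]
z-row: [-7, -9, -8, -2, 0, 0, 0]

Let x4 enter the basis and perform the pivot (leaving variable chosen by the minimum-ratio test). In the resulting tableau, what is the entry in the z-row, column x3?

Ratio test on column x4 — row 1: 7/1 = 7; row 2: 12/5 = 12/5. Minimum is 12/5 at row 2 (w2 leaves); pivot element 5.
Divide row 2 by 5; eliminate column x4 from the other rows.
z-row update in column x3: -8 − (-2)·1 = -6.

-6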